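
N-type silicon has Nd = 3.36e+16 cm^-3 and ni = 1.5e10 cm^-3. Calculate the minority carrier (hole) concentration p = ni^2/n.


Step 1: Since Nd >> ni, n ≈ Nd = 3.36e+16 cm^-3
Step 2: p = ni^2 / n = (1.5e10)^2 / 3.36e+16
Step 3: p = 2.25e20 / 3.36e+16 = 6.70e+03 cm^-3

6.70e+03


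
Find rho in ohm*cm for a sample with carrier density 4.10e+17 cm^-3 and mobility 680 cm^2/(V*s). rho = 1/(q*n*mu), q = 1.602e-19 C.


Step 1: sigma = q * n * mu = 1.602e-19 * 4.10e+17 * 680 = 4.46638e+01 S/cm
Step 2: rho = 1 / sigma = 1 / 4.46638e+01 = 0.02239 ohm*cm

0.02239


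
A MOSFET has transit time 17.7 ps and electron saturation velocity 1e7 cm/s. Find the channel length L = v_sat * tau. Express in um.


Step 1: tau in seconds = 17.7 ps * 1e-12 = 1.7700e-11 s
Step 2: L = v_sat * tau = 1e7 * 1.7700e-11 = 1.7700e-04 cm
Step 3: L in um = 1.7700e-04 * 1e4 = 1.77 um

1.77


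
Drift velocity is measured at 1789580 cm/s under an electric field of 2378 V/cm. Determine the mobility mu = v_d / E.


Step 1: mu = v_d / E
Step 2: mu = 1789580 / 2378
Step 3: mu = 752.56 cm^2/(V*s)

752.56


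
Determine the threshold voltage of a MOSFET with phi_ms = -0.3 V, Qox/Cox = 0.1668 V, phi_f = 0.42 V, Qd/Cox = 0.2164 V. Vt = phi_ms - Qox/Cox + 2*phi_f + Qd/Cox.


Step 1: Vt = phi_ms - Qox/Cox + 2*phi_f + Qd/Cox
Step 2: Vt = -0.3 - 0.1668 + 2*0.42 + 0.2164
Step 3: Vt = -0.3 - 0.1668 + 0.84 + 0.2164
Step 4: Vt = 0.5896 V

0.5896


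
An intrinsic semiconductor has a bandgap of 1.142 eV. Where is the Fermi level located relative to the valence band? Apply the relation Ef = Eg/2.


Step 1: For an intrinsic semiconductor, the Fermi level sits at midgap.
Step 2: Ef = Eg / 2 = 1.142 / 2 = 0.571 eV

0.571


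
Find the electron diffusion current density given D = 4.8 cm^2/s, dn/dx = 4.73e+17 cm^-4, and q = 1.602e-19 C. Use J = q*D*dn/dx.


Step 1: J = q * D * (dn/dx)
Step 2: J = 1.602e-19 * 4.8 * 4.73e+17
Step 3: J = 3.64e-01 A/cm^2

3.64e-01


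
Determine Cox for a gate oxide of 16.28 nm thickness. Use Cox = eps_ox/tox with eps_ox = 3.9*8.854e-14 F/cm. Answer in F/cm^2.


Step 1: eps_ox = 3.9 * 8.854e-14 = 3.45306e-13 F/cm
Step 2: tox in cm = 16.28 nm * 1e-7 = 1.6280e-06 cm
Step 3: Cox = 3.45306e-13 / 1.6280e-06 = 2.12e-07 F/cm^2

2.12e-07


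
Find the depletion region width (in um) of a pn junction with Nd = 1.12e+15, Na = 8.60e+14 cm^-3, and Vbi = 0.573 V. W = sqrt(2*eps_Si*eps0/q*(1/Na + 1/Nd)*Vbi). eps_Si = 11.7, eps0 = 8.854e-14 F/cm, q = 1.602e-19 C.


Step 1: 1/Na + 1/Nd = 1/8.60e+14 + 1/1.12e+15 = 2.05565e-15
Step 2: 2*eps*eps0/q = 2*11.7*8.854e-14/1.602e-19 = 1.293281e+07
Step 3: W^2 = 1.293281e+07 * 2.05565e-15 * 0.573 = 1.52334e-08
Step 4: W = sqrt(1.52334e-08) = 1.234e-04 cm = 1.234 um

1.234


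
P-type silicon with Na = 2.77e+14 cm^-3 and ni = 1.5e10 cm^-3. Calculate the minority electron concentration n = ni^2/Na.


Step 1: Majority hole concentration p ≈ Na = 2.77e+14 cm^-3
Step 2: n = ni^2 / Na = (1.5e10)^2 / 2.77e+14
Step 3: n = 8.12e+05 cm^-3

8.12e+05


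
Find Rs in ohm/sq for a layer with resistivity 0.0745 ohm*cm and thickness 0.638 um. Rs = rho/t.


Step 1: Convert thickness to cm: t = 0.638 um = 6.3800e-05 cm
Step 2: Rs = rho / t = 0.0745 / 6.3800e-05
Step 3: Rs = 1167.7 ohm/sq

1167.7


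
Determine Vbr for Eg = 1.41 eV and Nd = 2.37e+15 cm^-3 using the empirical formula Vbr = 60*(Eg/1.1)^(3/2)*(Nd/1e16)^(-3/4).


Step 1: Eg/1.1 = 1.41/1.1 = 1.281818
Step 2: (Eg/1.1)^1.5 = 1.281818^1.5 = 1.451241
Step 3: (Nd/1e16)^(-0.75) = (0.237)^(-0.75) = 2.944006
Step 4: Vbr = 60 * 1.451241 * 2.944006 = 256.3 V

256.3


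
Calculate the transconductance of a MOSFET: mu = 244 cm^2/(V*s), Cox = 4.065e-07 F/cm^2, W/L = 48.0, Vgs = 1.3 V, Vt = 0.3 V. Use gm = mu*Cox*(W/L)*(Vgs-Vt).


Step 1: Vov = Vgs - Vt = 1.3 - 0.3 = 1.0 V
Step 2: gm = mu * Cox * (W/L) * Vov
Step 3: gm = 244 * 4.065e-07 * 48.0 * 1.0 = 4.76e-03 S

4.76e-03


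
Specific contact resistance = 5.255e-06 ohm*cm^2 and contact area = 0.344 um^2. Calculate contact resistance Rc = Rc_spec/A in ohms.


Step 1: Convert area to cm^2: 0.344 um^2 = 3.4400e-09 cm^2
Step 2: Rc = Rc_spec / A = 5.255e-06 / 3.4400e-09
Step 3: Rc = 1.53e+03 ohms

1.53e+03


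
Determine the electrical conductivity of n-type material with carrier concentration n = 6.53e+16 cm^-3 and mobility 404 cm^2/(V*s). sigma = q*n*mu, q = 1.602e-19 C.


Step 1: sigma = q * n * mu
Step 2: sigma = 1.602e-19 * 6.53e+16 * 404
Step 3: sigma = 4.226e+00 S/cm

4.226e+00


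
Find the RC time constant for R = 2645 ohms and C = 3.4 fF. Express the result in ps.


Step 1: tau = R * C
Step 2: tau = 2645 * 3.4 fF = 2645 * 3.4e-15 F
Step 3: tau = 8.993e-12 s = 8.993 ps

8.993


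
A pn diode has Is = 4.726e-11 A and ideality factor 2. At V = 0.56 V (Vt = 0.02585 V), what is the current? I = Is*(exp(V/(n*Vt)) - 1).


Step 1: V/(n*Vt) = 0.56/(2*0.02585) = 10.8317
Step 2: exp(10.8317) = 5.0600e+04
Step 3: I = 4.726e-11 * (5.0600e+04 - 1) = 2.39e-06 A

2.39e-06


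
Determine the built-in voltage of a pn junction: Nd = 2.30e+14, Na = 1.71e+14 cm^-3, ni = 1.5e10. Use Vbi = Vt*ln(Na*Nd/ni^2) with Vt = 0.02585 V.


Step 1: Compute Na*Nd/ni^2 = 1.71e+14 * 2.30e+14 / (1.5e10)^2 = 1.7480e+08
Step 2: ln(1.7480e+08) = 18.9792
Step 3: Vbi = 0.02585 * 18.9792 = 0.491 V

0.491


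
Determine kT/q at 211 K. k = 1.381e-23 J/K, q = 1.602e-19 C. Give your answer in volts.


Step 1: kT = 1.381e-23 * 211 = 2.91391e-21 J
Step 2: Vt = kT/q = 2.91391e-21 / 1.602e-19
Step 3: Vt = 0.01819 V

0.01819


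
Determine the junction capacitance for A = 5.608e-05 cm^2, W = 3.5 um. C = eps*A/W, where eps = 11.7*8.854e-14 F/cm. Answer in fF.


Step 1: eps_Si = 11.7 * 8.854e-14 = 1.035918e-12 F/cm
Step 2: W in cm = 3.5 * 1e-4 = 3.50e-04 cm
Step 3: C = 1.035918e-12 * 5.608e-05 / 3.50e-04 = 1.659837e-13 F
Step 4: C = 165.98 fF

165.98


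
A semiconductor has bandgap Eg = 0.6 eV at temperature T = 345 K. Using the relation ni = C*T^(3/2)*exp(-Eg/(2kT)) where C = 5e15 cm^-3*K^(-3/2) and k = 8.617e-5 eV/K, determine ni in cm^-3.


Step 1: Compute kT = 8.617e-5 * 345 = 0.02972865 eV
Step 2: Exponent = -Eg/(2kT) = -0.6/(2*0.02972865) = -10.09128
Step 3: T^(3/2) = 345^1.5 = 6408.09
Step 4: ni = 5e15 * 6408.09 * exp(-10.09128) = 1.33e+15 cm^-3

1.33e+15


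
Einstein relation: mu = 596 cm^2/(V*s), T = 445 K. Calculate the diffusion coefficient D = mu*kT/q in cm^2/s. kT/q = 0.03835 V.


Step 1: D = mu * (kT/q)
Step 2: D = 596 * 0.03835
Step 3: D = 22.86 cm^2/s

22.86


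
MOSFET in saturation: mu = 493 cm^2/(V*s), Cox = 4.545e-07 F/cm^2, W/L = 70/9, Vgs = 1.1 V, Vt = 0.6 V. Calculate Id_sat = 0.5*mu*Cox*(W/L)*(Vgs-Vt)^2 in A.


Step 1: Overdrive voltage Vov = Vgs - Vt = 1.1 - 0.6 = 0.5 V
Step 2: W/L = 70/9 = 7.77778
Step 3: Id = 0.5 * 493 * 4.545e-07 * 7.77778 * 0.5^2
Step 4: Id = 2.18e-04 A

2.18e-04


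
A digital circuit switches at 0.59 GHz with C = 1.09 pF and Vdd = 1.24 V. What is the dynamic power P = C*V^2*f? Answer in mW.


Step 1: V^2 = 1.24^2 = 1.5376 V^2
Step 2: P = C*V^2*f = 1.09e-12 F * 1.5376 * 0.59e9 Hz
Step 3: P = 9.8883056e-04 W
Step 4: P = 0.989 mW

0.989


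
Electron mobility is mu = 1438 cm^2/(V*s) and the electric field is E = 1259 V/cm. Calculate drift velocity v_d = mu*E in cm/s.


Step 1: v_d = mu * E
Step 2: v_d = 1438 * 1259 = 1810442
Step 3: v_d = 1.81e+06 cm/s

1.81e+06


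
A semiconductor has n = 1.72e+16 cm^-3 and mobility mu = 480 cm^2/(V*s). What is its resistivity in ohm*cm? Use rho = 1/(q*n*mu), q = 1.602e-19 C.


Step 1: sigma = q * n * mu = 1.602e-19 * 1.72e+16 * 480 = 1.32261e+00 S/cm
Step 2: rho = 1 / sigma = 1 / 1.32261e+00 = 0.7561 ohm*cm

0.7561


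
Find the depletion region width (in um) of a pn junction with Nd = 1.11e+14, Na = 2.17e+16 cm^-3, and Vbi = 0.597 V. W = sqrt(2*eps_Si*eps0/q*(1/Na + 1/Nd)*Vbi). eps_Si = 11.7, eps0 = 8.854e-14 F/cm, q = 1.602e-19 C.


Step 1: 1/Na + 1/Nd = 1/2.17e+16 + 1/1.11e+14 = 9.05509e-15
Step 2: 2*eps*eps0/q = 2*11.7*8.854e-14/1.602e-19 = 1.293281e+07
Step 3: W^2 = 1.293281e+07 * 9.05509e-15 * 0.597 = 6.99133e-08
Step 4: W = sqrt(6.99133e-08) = 2.644e-04 cm = 2.644 um

2.644


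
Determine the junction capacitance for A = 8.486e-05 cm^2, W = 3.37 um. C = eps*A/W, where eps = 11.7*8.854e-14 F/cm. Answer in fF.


Step 1: eps_Si = 11.7 * 8.854e-14 = 1.035918e-12 F/cm
Step 2: W in cm = 3.37 * 1e-4 = 3.37e-04 cm
Step 3: C = 1.035918e-12 * 8.486e-05 / 3.37e-04 = 2.608546e-13 F
Step 4: C = 260.85 fF

260.85


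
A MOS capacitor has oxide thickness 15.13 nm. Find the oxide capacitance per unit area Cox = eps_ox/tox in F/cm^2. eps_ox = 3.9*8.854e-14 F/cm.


Step 1: eps_ox = 3.9 * 8.854e-14 = 3.45306e-13 F/cm
Step 2: tox in cm = 15.13 nm * 1e-7 = 1.5130e-06 cm
Step 3: Cox = 3.45306e-13 / 1.5130e-06 = 2.28e-07 F/cm^2

2.28e-07


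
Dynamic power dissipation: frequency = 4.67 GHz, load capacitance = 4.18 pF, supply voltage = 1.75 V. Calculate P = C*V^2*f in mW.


Step 1: V^2 = 1.75^2 = 3.0625 V^2
Step 2: P = C*V^2*f = 4.18e-12 F * 3.0625 * 4.67e9 Hz
Step 3: P = 5.97818375e-02 W
Step 4: P = 59.782 mW

59.782


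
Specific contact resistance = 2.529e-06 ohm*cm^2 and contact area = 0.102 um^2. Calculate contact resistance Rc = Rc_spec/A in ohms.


Step 1: Convert area to cm^2: 0.102 um^2 = 1.0200e-09 cm^2
Step 2: Rc = Rc_spec / A = 2.529e-06 / 1.0200e-09
Step 3: Rc = 2.48e+03 ohms

2.48e+03


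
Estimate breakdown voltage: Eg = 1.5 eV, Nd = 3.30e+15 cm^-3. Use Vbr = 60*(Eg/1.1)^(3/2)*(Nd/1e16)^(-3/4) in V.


Step 1: Eg/1.1 = 1.5/1.1 = 1.363636
Step 2: (Eg/1.1)^1.5 = 1.363636^1.5 = 1.592384
Step 3: (Nd/1e16)^(-0.75) = (0.33)^(-0.75) = 2.296754
Step 4: Vbr = 60 * 1.592384 * 2.296754 = 219.4 V

219.4


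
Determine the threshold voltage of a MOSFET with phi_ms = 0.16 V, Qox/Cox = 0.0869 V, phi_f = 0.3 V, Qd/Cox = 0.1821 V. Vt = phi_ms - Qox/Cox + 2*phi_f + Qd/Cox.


Step 1: Vt = phi_ms - Qox/Cox + 2*phi_f + Qd/Cox
Step 2: Vt = 0.16 - 0.0869 + 2*0.3 + 0.1821
Step 3: Vt = 0.16 - 0.0869 + 0.6 + 0.1821
Step 4: Vt = 0.8552 V

0.8552


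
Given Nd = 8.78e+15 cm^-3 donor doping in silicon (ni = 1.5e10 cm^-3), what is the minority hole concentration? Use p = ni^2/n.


Step 1: Since Nd >> ni, n ≈ Nd = 8.78e+15 cm^-3
Step 2: p = ni^2 / n = (1.5e10)^2 / 8.78e+15
Step 3: p = 2.25e20 / 8.78e+15 = 2.56e+04 cm^-3

2.56e+04


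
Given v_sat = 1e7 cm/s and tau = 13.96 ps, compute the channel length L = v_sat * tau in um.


Step 1: tau in seconds = 13.96 ps * 1e-12 = 1.3960e-11 s
Step 2: L = v_sat * tau = 1e7 * 1.3960e-11 = 1.3960e-04 cm
Step 3: L in um = 1.3960e-04 * 1e4 = 1.396 um

1.396


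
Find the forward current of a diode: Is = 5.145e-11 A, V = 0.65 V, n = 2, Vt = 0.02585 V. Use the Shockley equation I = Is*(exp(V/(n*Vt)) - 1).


Step 1: V/(n*Vt) = 0.65/(2*0.02585) = 12.5725
Step 2: exp(12.5725) = 2.8851e+05
Step 3: I = 5.145e-11 * (2.8851e+05 - 1) = 1.48e-05 A

1.48e-05


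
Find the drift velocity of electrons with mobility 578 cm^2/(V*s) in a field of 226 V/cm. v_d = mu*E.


Step 1: v_d = mu * E
Step 2: v_d = 578 * 226 = 130628
Step 3: v_d = 1.31e+05 cm/s

1.31e+05


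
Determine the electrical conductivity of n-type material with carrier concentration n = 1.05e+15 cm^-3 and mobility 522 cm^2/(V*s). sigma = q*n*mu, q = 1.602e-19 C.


Step 1: sigma = q * n * mu
Step 2: sigma = 1.602e-19 * 1.05e+15 * 522
Step 3: sigma = 8.781e-02 S/cm

8.781e-02


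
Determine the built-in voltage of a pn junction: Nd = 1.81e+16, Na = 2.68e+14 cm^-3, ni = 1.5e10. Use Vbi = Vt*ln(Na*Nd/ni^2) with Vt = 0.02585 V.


Step 1: Compute Na*Nd/ni^2 = 2.68e+14 * 1.81e+16 / (1.5e10)^2 = 2.1559e+10
Step 2: ln(2.1559e+10) = 23.7941
Step 3: Vbi = 0.02585 * 23.7941 = 0.615 V

0.615


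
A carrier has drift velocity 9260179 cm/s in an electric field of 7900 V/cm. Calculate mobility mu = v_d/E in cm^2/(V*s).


Step 1: mu = v_d / E
Step 2: mu = 9260179 / 7900
Step 3: mu = 1172.17 cm^2/(V*s)

1172.17


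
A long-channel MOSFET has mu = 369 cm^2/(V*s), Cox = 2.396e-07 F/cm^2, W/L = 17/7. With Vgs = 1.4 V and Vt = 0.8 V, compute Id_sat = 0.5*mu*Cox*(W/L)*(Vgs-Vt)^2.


Step 1: Overdrive voltage Vov = Vgs - Vt = 1.4 - 0.8 = 0.6 V
Step 2: W/L = 17/7 = 2.42857
Step 3: Id = 0.5 * 369 * 2.396e-07 * 2.42857 * 0.6^2
Step 4: Id = 3.86e-05 A

3.86e-05


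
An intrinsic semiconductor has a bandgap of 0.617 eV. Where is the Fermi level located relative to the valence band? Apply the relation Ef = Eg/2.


Step 1: For an intrinsic semiconductor, the Fermi level sits at midgap.
Step 2: Ef = Eg / 2 = 0.617 / 2 = 0.3085 eV

0.3085


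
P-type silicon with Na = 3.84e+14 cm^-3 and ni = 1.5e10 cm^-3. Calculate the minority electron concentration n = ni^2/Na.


Step 1: Majority hole concentration p ≈ Na = 3.84e+14 cm^-3
Step 2: n = ni^2 / Na = (1.5e10)^2 / 3.84e+14
Step 3: n = 5.86e+05 cm^-3

5.86e+05


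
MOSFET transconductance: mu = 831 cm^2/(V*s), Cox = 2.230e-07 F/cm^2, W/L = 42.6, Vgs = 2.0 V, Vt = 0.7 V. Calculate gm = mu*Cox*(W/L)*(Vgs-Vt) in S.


Step 1: Vov = Vgs - Vt = 2.0 - 0.7 = 1.3 V
Step 2: gm = mu * Cox * (W/L) * Vov
Step 3: gm = 831 * 2.230e-07 * 42.6 * 1.3 = 1.03e-02 S

1.03e-02


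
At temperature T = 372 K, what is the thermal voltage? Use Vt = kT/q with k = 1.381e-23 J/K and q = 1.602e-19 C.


Step 1: kT = 1.381e-23 * 372 = 5.13732e-21 J
Step 2: Vt = kT/q = 5.13732e-21 / 1.602e-19
Step 3: Vt = 0.03207 V

0.03207


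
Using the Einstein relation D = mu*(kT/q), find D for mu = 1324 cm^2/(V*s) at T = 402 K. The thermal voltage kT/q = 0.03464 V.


Step 1: D = mu * (kT/q)
Step 2: D = 1324 * 0.03464
Step 3: D = 45.86 cm^2/s

45.86


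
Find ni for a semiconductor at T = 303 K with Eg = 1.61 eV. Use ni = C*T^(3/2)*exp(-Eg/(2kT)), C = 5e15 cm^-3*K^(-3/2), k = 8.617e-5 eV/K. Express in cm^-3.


Step 1: Compute kT = 8.617e-5 * 303 = 0.02610951 eV
Step 2: Exponent = -Eg/(2kT) = -1.61/(2*0.02610951) = -30.83168
Step 3: T^(3/2) = 303^1.5 = 5274.29
Step 4: ni = 5e15 * 5274.29 * exp(-30.83168) = 1.07e+06 cm^-3

1.07e+06


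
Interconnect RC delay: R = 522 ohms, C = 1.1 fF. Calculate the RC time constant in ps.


Step 1: tau = R * C
Step 2: tau = 522 * 1.1 fF = 522 * 1.1e-15 F
Step 3: tau = 5.742e-13 s = 0.5742 ps

0.5742


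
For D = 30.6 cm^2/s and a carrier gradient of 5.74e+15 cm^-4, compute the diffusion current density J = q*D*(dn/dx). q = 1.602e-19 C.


Step 1: J = q * D * (dn/dx)
Step 2: J = 1.602e-19 * 30.6 * 5.74e+15
Step 3: J = 2.81e-02 A/cm^2

2.81e-02


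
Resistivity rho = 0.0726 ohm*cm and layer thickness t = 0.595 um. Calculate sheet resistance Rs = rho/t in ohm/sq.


Step 1: Convert thickness to cm: t = 0.595 um = 5.9500e-05 cm
Step 2: Rs = rho / t = 0.0726 / 5.9500e-05
Step 3: Rs = 1220.2 ohm/sq

1220.2


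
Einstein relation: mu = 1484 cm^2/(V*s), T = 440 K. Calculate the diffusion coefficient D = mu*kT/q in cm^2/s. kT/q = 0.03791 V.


Step 1: D = mu * (kT/q)
Step 2: D = 1484 * 0.03791
Step 3: D = 56.26 cm^2/s

56.26


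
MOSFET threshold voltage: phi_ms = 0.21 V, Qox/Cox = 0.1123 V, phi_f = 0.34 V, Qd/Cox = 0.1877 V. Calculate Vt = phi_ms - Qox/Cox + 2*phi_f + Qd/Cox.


Step 1: Vt = phi_ms - Qox/Cox + 2*phi_f + Qd/Cox
Step 2: Vt = 0.21 - 0.1123 + 2*0.34 + 0.1877
Step 3: Vt = 0.21 - 0.1123 + 0.68 + 0.1877
Step 4: Vt = 0.9654 V

0.9654


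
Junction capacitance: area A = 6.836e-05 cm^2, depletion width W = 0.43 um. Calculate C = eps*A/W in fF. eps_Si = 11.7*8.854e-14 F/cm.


Step 1: eps_Si = 11.7 * 8.854e-14 = 1.035918e-12 F/cm
Step 2: W in cm = 0.43 * 1e-4 = 4.30e-05 cm
Step 3: C = 1.035918e-12 * 6.836e-05 / 4.30e-05 = 1.646869e-12 F
Step 4: C = 1646.87 fF

1646.87


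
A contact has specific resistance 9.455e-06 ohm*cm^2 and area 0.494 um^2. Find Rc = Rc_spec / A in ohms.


Step 1: Convert area to cm^2: 0.494 um^2 = 4.9400e-09 cm^2
Step 2: Rc = Rc_spec / A = 9.455e-06 / 4.9400e-09
Step 3: Rc = 1.91e+03 ohms

1.91e+03


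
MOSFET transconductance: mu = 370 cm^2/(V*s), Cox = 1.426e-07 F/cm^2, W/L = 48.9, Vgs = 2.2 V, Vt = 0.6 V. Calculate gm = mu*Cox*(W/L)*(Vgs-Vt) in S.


Step 1: Vov = Vgs - Vt = 2.2 - 0.6 = 1.6 V
Step 2: gm = mu * Cox * (W/L) * Vov
Step 3: gm = 370 * 1.426e-07 * 48.9 * 1.6 = 4.13e-03 S

4.13e-03


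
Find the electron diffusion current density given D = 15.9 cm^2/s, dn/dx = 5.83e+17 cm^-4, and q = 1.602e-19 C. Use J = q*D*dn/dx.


Step 1: J = q * D * (dn/dx)
Step 2: J = 1.602e-19 * 15.9 * 5.83e+17
Step 3: J = 1.49e+00 A/cm^2

1.49e+00


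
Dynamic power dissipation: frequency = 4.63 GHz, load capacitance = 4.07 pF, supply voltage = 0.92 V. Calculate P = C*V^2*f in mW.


Step 1: V^2 = 0.92^2 = 0.8464 V^2
Step 2: P = C*V^2*f = 4.07e-12 F * 0.8464 * 4.63e9 Hz
Step 3: P = 1.594964624e-02 W
Step 4: P = 15.95 mW

15.95


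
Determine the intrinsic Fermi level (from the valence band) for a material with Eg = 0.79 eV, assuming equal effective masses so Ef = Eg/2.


Step 1: For an intrinsic semiconductor, the Fermi level sits at midgap.
Step 2: Ef = Eg / 2 = 0.79 / 2 = 0.395 eV

0.395


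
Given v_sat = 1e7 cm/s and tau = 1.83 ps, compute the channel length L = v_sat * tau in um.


Step 1: tau in seconds = 1.83 ps * 1e-12 = 1.8300e-12 s
Step 2: L = v_sat * tau = 1e7 * 1.8300e-12 = 1.8300e-05 cm
Step 3: L in um = 1.8300e-05 * 1e4 = 0.183 um

0.183


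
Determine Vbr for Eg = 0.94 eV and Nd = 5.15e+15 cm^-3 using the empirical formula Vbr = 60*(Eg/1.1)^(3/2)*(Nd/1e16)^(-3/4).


Step 1: Eg/1.1 = 0.94/1.1 = 0.854545
Step 2: (Eg/1.1)^1.5 = 0.854545^1.5 = 0.789955
Step 3: (Nd/1e16)^(-0.75) = (0.515)^(-0.75) = 1.644919
Step 4: Vbr = 60 * 0.789955 * 1.644919 = 78.0 V

78.0


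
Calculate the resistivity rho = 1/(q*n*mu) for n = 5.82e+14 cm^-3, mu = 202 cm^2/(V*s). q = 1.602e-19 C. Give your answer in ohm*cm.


Step 1: sigma = q * n * mu = 1.602e-19 * 5.82e+14 * 202 = 1.88338e-02 S/cm
Step 2: rho = 1 / sigma = 1 / 1.88338e-02 = 53.1 ohm*cm

53.1


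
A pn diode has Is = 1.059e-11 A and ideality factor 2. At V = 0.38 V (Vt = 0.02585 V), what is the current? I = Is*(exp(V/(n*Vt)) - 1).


Step 1: V/(n*Vt) = 0.38/(2*0.02585) = 7.3501
Step 2: exp(7.3501) = 1.5564e+03
Step 3: I = 1.059e-11 * (1.5564e+03 - 1) = 1.65e-08 A

1.65e-08


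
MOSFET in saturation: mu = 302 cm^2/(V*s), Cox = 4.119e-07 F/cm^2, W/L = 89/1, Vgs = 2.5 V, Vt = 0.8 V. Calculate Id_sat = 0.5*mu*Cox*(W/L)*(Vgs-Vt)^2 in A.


Step 1: Overdrive voltage Vov = Vgs - Vt = 2.5 - 0.8 = 1.7 V
Step 2: W/L = 89/1 = 89
Step 3: Id = 0.5 * 302 * 4.119e-07 * 89 * 1.7^2
Step 4: Id = 1.60e-02 A

1.60e-02


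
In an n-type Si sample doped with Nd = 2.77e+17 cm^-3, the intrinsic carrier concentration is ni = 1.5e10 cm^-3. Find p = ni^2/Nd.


Step 1: Since Nd >> ni, n ≈ Nd = 2.77e+17 cm^-3
Step 2: p = ni^2 / n = (1.5e10)^2 / 2.77e+17
Step 3: p = 2.25e20 / 2.77e+17 = 8.12e+02 cm^-3

8.12e+02


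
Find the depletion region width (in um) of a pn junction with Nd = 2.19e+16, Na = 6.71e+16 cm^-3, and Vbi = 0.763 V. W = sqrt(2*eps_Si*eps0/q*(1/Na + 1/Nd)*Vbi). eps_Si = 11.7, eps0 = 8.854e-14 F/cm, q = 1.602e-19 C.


Step 1: 1/Na + 1/Nd = 1/6.71e+16 + 1/2.19e+16 = 6.05652e-17
Step 2: 2*eps*eps0/q = 2*11.7*8.854e-14/1.602e-19 = 1.293281e+07
Step 3: W^2 = 1.293281e+07 * 6.05652e-17 * 0.763 = 5.97641e-10
Step 4: W = sqrt(5.97641e-10) = 2.445e-05 cm = 0.2445 um

0.2445


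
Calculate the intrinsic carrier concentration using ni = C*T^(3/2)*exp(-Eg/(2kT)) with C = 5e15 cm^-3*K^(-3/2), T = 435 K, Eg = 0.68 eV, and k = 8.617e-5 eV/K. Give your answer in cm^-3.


Step 1: Compute kT = 8.617e-5 * 435 = 0.03748395 eV
Step 2: Exponent = -Eg/(2kT) = -0.68/(2*0.03748395) = -9.07055
Step 3: T^(3/2) = 435^1.5 = 9072.64
Step 4: ni = 5e15 * 9072.64 * exp(-9.07055) = 5.22e+15 cm^-3

5.22e+15


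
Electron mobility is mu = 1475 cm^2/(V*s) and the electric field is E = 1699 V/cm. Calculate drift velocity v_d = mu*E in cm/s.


Step 1: v_d = mu * E
Step 2: v_d = 1475 * 1699 = 2506025
Step 3: v_d = 2.51e+06 cm/s

2.51e+06


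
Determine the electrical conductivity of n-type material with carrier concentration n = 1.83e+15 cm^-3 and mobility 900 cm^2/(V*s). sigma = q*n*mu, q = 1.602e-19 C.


Step 1: sigma = q * n * mu
Step 2: sigma = 1.602e-19 * 1.83e+15 * 900
Step 3: sigma = 2.638e-01 S/cm

2.638e-01


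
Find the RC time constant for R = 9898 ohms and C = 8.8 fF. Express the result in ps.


Step 1: tau = R * C
Step 2: tau = 9898 * 8.8 fF = 9898 * 8.8e-15 F
Step 3: tau = 8.71024e-11 s = 87.1024 ps

87.1024


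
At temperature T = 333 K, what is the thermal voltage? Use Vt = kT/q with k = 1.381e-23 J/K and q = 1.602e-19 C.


Step 1: kT = 1.381e-23 * 333 = 4.59873e-21 J
Step 2: Vt = kT/q = 4.59873e-21 / 1.602e-19
Step 3: Vt = 0.02871 V

0.02871


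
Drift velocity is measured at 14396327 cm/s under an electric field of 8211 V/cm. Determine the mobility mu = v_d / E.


Step 1: mu = v_d / E
Step 2: mu = 14396327 / 8211
Step 3: mu = 1753.3 cm^2/(V*s)

1753.3


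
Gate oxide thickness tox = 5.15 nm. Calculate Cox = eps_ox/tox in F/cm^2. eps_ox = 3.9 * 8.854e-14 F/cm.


Step 1: eps_ox = 3.9 * 8.854e-14 = 3.45306e-13 F/cm
Step 2: tox in cm = 5.15 nm * 1e-7 = 5.1500e-07 cm
Step 3: Cox = 3.45306e-13 / 5.1500e-07 = 6.70e-07 F/cm^2

6.70e-07


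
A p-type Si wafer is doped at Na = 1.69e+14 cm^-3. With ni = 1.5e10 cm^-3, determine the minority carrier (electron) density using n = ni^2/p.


Step 1: Majority hole concentration p ≈ Na = 1.69e+14 cm^-3
Step 2: n = ni^2 / Na = (1.5e10)^2 / 1.69e+14
Step 3: n = 1.33e+06 cm^-3

1.33e+06


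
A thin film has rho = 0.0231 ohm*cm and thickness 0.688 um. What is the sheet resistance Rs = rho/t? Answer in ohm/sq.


Step 1: Convert thickness to cm: t = 0.688 um = 6.8800e-05 cm
Step 2: Rs = rho / t = 0.0231 / 6.8800e-05
Step 3: Rs = 335.8 ohm/sq

335.8


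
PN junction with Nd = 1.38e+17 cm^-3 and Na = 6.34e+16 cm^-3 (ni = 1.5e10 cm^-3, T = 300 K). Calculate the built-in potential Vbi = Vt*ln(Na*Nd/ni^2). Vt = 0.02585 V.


Step 1: Compute Na*Nd/ni^2 = 6.34e+16 * 1.38e+17 / (1.5e10)^2 = 3.8885e+13
Step 2: ln(3.8885e+13) = 31.2916
Step 3: Vbi = 0.02585 * 31.2916 = 0.809 V

0.809


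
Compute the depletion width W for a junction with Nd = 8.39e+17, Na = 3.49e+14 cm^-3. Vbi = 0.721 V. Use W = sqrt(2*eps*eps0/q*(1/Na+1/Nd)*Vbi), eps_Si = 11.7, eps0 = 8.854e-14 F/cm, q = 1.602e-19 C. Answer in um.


Step 1: 1/Na + 1/Nd = 1/3.49e+14 + 1/8.39e+17 = 2.86652e-15
Step 2: 2*eps*eps0/q = 2*11.7*8.854e-14/1.602e-19 = 1.293281e+07
Step 3: W^2 = 1.293281e+07 * 2.86652e-15 * 0.721 = 2.67290e-08
Step 4: W = sqrt(2.67290e-08) = 1.635e-04 cm = 1.635 um

1.635


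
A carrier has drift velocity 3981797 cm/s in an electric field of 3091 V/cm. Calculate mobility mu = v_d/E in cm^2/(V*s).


Step 1: mu = v_d / E
Step 2: mu = 3981797 / 3091
Step 3: mu = 1288.19 cm^2/(V*s)

1288.19


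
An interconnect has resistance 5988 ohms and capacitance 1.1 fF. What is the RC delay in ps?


Step 1: tau = R * C
Step 2: tau = 5988 * 1.1 fF = 5988 * 1.1e-15 F
Step 3: tau = 6.5868e-12 s = 6.5868 ps

6.5868


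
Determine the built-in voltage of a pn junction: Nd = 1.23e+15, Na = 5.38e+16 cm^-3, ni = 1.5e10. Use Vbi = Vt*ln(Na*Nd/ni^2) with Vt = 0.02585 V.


Step 1: Compute Na*Nd/ni^2 = 5.38e+16 * 1.23e+15 / (1.5e10)^2 = 2.9411e+11
Step 2: ln(2.9411e+11) = 26.4072
Step 3: Vbi = 0.02585 * 26.4072 = 0.683 V

0.683


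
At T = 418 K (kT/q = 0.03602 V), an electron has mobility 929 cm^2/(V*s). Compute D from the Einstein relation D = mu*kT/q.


Step 1: D = mu * (kT/q)
Step 2: D = 929 * 0.03602
Step 3: D = 33.46 cm^2/s

33.46


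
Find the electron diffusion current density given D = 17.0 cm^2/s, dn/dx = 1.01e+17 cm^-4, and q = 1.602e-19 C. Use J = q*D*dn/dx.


Step 1: J = q * D * (dn/dx)
Step 2: J = 1.602e-19 * 17.0 * 1.01e+17
Step 3: J = 2.75e-01 A/cm^2

2.75e-01


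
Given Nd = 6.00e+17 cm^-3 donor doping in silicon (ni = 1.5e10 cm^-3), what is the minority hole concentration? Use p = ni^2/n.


Step 1: Since Nd >> ni, n ≈ Nd = 6.00e+17 cm^-3
Step 2: p = ni^2 / n = (1.5e10)^2 / 6.00e+17
Step 3: p = 2.25e20 / 6.00e+17 = 3.75e+02 cm^-3

3.75e+02


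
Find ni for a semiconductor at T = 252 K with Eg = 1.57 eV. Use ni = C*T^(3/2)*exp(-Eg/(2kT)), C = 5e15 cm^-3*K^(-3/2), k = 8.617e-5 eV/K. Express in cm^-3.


Step 1: Compute kT = 8.617e-5 * 252 = 0.02171484 eV
Step 2: Exponent = -Eg/(2kT) = -1.57/(2*0.02171484) = -36.15039
Step 3: T^(3/2) = 252^1.5 = 4000.38
Step 4: ni = 5e15 * 4000.38 * exp(-36.15039) = 3.99e+03 cm^-3

3.99e+03


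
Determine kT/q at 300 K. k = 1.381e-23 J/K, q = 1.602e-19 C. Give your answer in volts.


Step 1: kT = 1.381e-23 * 300 = 4.143e-21 J
Step 2: Vt = kT/q = 4.143e-21 / 1.602e-19
Step 3: Vt = 0.02586 V

0.02586


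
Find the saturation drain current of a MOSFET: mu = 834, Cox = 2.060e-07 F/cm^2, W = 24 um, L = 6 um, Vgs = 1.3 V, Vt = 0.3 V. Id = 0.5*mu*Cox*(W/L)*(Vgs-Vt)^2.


Step 1: Overdrive voltage Vov = Vgs - Vt = 1.3 - 0.3 = 1.0 V
Step 2: W/L = 24/6 = 4
Step 3: Id = 0.5 * 834 * 2.060e-07 * 4 * 1.0^2
Step 4: Id = 3.44e-04 A

3.44e-04


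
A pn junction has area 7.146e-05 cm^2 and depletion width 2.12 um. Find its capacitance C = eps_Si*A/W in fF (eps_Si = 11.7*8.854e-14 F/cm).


Step 1: eps_Si = 11.7 * 8.854e-14 = 1.035918e-12 F/cm
Step 2: W in cm = 2.12 * 1e-4 = 2.12e-04 cm
Step 3: C = 1.035918e-12 * 7.146e-05 / 2.12e-04 = 3.491825e-13 F
Step 4: C = 349.18 fF

349.18


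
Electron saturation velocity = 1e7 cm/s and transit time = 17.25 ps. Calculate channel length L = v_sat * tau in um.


Step 1: tau in seconds = 17.25 ps * 1e-12 = 1.7250e-11 s
Step 2: L = v_sat * tau = 1e7 * 1.7250e-11 = 1.7250e-04 cm
Step 3: L in um = 1.7250e-04 * 1e4 = 1.725 um

1.725


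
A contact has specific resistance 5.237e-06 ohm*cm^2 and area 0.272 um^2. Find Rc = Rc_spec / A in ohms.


Step 1: Convert area to cm^2: 0.272 um^2 = 2.7200e-09 cm^2
Step 2: Rc = Rc_spec / A = 5.237e-06 / 2.7200e-09
Step 3: Rc = 1.93e+03 ohms

1.93e+03


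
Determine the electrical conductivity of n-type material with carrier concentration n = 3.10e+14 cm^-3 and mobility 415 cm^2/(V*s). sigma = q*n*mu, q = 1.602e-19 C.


Step 1: sigma = q * n * mu
Step 2: sigma = 1.602e-19 * 3.10e+14 * 415
Step 3: sigma = 2.061e-02 S/cm

2.061e-02


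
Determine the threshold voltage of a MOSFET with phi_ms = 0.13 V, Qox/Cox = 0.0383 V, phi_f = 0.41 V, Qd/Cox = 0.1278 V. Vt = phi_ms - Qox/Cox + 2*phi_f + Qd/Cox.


Step 1: Vt = phi_ms - Qox/Cox + 2*phi_f + Qd/Cox
Step 2: Vt = 0.13 - 0.0383 + 2*0.41 + 0.1278
Step 3: Vt = 0.13 - 0.0383 + 0.82 + 0.1278
Step 4: Vt = 1.0395 V

1.0395


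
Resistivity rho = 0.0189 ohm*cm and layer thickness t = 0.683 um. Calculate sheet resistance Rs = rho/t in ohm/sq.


Step 1: Convert thickness to cm: t = 0.683 um = 6.8300e-05 cm
Step 2: Rs = rho / t = 0.0189 / 6.8300e-05
Step 3: Rs = 276.7 ohm/sq

276.7


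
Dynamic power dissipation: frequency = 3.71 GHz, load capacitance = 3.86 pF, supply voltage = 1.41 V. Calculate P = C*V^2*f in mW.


Step 1: V^2 = 1.41^2 = 1.9881 V^2
Step 2: P = C*V^2*f = 3.86e-12 F * 1.9881 * 3.71e9 Hz
Step 3: P = 2.847078486e-02 W
Step 4: P = 28.471 mW

28.471


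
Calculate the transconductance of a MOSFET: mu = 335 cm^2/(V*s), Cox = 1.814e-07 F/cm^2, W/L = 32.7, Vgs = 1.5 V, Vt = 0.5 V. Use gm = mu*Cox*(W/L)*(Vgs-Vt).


Step 1: Vov = Vgs - Vt = 1.5 - 0.5 = 1.0 V
Step 2: gm = mu * Cox * (W/L) * Vov
Step 3: gm = 335 * 1.814e-07 * 32.7 * 1.0 = 1.99e-03 S

1.99e-03


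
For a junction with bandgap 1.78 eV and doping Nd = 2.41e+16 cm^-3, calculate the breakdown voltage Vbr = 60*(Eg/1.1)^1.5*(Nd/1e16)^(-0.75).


Step 1: Eg/1.1 = 1.78/1.1 = 1.618182
Step 2: (Eg/1.1)^1.5 = 1.618182^1.5 = 2.058453
Step 3: (Nd/1e16)^(-0.75) = (2.41)^(-0.75) = 0.516996
Step 4: Vbr = 60 * 2.058453 * 0.516996 = 63.9 V

63.9


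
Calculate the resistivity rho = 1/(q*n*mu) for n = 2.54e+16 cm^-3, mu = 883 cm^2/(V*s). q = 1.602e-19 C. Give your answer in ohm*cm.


Step 1: sigma = q * n * mu = 1.602e-19 * 2.54e+16 * 883 = 3.59300e+00 S/cm
Step 2: rho = 1 / sigma = 1 / 3.59300e+00 = 0.2783 ohm*cm

0.2783


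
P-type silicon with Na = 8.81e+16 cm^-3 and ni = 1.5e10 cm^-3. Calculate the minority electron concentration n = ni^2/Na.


Step 1: Majority hole concentration p ≈ Na = 8.81e+16 cm^-3
Step 2: n = ni^2 / Na = (1.5e10)^2 / 8.81e+16
Step 3: n = 2.55e+03 cm^-3

2.55e+03


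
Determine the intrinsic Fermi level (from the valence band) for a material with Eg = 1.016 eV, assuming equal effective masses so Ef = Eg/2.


Step 1: For an intrinsic semiconductor, the Fermi level sits at midgap.
Step 2: Ef = Eg / 2 = 1.016 / 2 = 0.508 eV

0.508


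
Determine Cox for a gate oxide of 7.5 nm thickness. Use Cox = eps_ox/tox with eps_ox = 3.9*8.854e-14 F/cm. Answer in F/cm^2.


Step 1: eps_ox = 3.9 * 8.854e-14 = 3.45306e-13 F/cm
Step 2: tox in cm = 7.5 nm * 1e-7 = 7.5000e-07 cm
Step 3: Cox = 3.45306e-13 / 7.5000e-07 = 4.60e-07 F/cm^2

4.60e-07


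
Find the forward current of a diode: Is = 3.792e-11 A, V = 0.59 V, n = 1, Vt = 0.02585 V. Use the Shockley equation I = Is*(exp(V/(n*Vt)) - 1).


Step 1: V/(n*Vt) = 0.59/(1*0.02585) = 22.8240
Step 2: exp(22.8240) = 8.1722e+09
Step 3: I = 3.792e-11 * (8.1722e+09 - 1) = 3.10e-01 A

3.10e-01


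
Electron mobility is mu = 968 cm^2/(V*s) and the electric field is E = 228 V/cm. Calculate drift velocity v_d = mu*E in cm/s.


Step 1: v_d = mu * E
Step 2: v_d = 968 * 228 = 220704
Step 3: v_d = 2.21e+05 cm/s

2.21e+05


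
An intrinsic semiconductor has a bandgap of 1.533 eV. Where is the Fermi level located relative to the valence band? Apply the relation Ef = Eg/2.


Step 1: For an intrinsic semiconductor, the Fermi level sits at midgap.
Step 2: Ef = Eg / 2 = 1.533 / 2 = 0.7665 eV

0.7665


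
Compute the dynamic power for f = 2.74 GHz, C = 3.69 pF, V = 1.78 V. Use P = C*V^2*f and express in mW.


Step 1: V^2 = 1.78^2 = 3.1684 V^2
Step 2: P = C*V^2*f = 3.69e-12 F * 3.1684 * 2.74e9 Hz
Step 3: P = 3.203442504e-02 W
Step 4: P = 32.034 mW

32.034


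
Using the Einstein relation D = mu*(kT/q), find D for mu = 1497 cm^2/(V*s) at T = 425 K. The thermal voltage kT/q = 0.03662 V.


Step 1: D = mu * (kT/q)
Step 2: D = 1497 * 0.03662
Step 3: D = 54.82 cm^2/s

54.82


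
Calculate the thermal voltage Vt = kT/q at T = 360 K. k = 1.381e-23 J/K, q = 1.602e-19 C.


Step 1: kT = 1.381e-23 * 360 = 4.9716e-21 J
Step 2: Vt = kT/q = 4.9716e-21 / 1.602e-19
Step 3: Vt = 0.03103 V

0.03103


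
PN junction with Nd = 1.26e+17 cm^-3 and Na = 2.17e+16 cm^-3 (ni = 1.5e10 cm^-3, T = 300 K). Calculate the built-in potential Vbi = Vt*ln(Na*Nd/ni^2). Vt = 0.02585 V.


Step 1: Compute Na*Nd/ni^2 = 2.17e+16 * 1.26e+17 / (1.5e10)^2 = 1.2152e+13
Step 2: ln(1.2152e+13) = 30.1285
Step 3: Vbi = 0.02585 * 30.1285 = 0.779 V

0.779


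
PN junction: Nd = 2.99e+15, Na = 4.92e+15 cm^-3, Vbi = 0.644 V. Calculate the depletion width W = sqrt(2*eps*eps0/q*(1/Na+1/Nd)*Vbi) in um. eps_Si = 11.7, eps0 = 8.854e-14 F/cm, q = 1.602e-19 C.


Step 1: 1/Na + 1/Nd = 1/4.92e+15 + 1/2.99e+15 = 5.37700e-16
Step 2: 2*eps*eps0/q = 2*11.7*8.854e-14/1.602e-19 = 1.293281e+07
Step 3: W^2 = 1.293281e+07 * 5.37700e-16 * 0.644 = 4.47836e-09
Step 4: W = sqrt(4.47836e-09) = 6.692e-05 cm = 0.6692 um

0.6692


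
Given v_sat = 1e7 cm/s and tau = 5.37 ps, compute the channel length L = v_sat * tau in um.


Step 1: tau in seconds = 5.37 ps * 1e-12 = 5.3700e-12 s
Step 2: L = v_sat * tau = 1e7 * 5.3700e-12 = 5.3700e-05 cm
Step 3: L in um = 5.3700e-05 * 1e4 = 0.537 um

0.537


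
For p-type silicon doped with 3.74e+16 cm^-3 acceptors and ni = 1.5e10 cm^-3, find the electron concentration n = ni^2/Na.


Step 1: Majority hole concentration p ≈ Na = 3.74e+16 cm^-3
Step 2: n = ni^2 / Na = (1.5e10)^2 / 3.74e+16
Step 3: n = 6.02e+03 cm^-3

6.02e+03


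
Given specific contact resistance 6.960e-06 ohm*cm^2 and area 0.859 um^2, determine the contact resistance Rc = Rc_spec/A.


Step 1: Convert area to cm^2: 0.859 um^2 = 8.5900e-09 cm^2
Step 2: Rc = Rc_spec / A = 6.960e-06 / 8.5900e-09
Step 3: Rc = 8.10e+02 ohms

8.10e+02


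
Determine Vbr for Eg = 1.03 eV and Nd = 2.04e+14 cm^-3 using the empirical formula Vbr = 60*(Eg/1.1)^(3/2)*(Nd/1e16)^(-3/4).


Step 1: Eg/1.1 = 1.03/1.1 = 0.936364
Step 2: (Eg/1.1)^1.5 = 0.936364^1.5 = 0.906081
Step 3: (Nd/1e16)^(-0.75) = (0.0204)^(-0.75) = 18.525817
Step 4: Vbr = 60 * 0.906081 * 18.525817 = 1007.2 V

1007.2


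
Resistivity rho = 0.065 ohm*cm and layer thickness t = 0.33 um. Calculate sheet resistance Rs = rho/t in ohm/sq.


Step 1: Convert thickness to cm: t = 0.33 um = 3.3000e-05 cm
Step 2: Rs = rho / t = 0.065 / 3.3000e-05
Step 3: Rs = 1969.7 ohm/sq

1969.7


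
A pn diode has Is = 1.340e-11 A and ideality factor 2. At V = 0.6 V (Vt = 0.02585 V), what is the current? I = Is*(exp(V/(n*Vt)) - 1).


Step 1: V/(n*Vt) = 0.6/(2*0.02585) = 11.6054
Step 2: exp(11.6054) = 1.0969e+05
Step 3: I = 1.340e-11 * (1.0969e+05 - 1) = 1.47e-06 A

1.47e-06


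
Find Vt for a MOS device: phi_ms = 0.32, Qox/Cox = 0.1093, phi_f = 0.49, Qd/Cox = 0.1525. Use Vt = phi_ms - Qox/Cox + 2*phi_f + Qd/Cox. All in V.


Step 1: Vt = phi_ms - Qox/Cox + 2*phi_f + Qd/Cox
Step 2: Vt = 0.32 - 0.1093 + 2*0.49 + 0.1525
Step 3: Vt = 0.32 - 0.1093 + 0.98 + 0.1525
Step 4: Vt = 1.3432 V

1.3432


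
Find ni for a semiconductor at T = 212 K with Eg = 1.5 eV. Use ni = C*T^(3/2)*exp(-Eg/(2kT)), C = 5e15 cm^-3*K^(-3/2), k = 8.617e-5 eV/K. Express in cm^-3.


Step 1: Compute kT = 8.617e-5 * 212 = 0.01826804 eV
Step 2: Exponent = -Eg/(2kT) = -1.5/(2*0.01826804) = -41.05531
Step 3: T^(3/2) = 212^1.5 = 3086.77
Step 4: ni = 5e15 * 3086.77 * exp(-41.05531) = 2.28e+01 cm^-3

2.28e+01


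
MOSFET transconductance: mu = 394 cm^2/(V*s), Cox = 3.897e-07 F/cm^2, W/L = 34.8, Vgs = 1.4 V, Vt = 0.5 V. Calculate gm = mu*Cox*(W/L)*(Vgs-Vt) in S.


Step 1: Vov = Vgs - Vt = 1.4 - 0.5 = 0.9 V
Step 2: gm = mu * Cox * (W/L) * Vov
Step 3: gm = 394 * 3.897e-07 * 34.8 * 0.9 = 4.81e-03 S

4.81e-03


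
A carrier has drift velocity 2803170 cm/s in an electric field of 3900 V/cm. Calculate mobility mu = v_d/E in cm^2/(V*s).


Step 1: mu = v_d / E
Step 2: mu = 2803170 / 3900
Step 3: mu = 718.76 cm^2/(V*s)

718.76


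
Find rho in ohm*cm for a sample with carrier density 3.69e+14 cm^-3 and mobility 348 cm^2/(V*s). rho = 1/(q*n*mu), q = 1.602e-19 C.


Step 1: sigma = q * n * mu = 1.602e-19 * 3.69e+14 * 348 = 2.05716e-02 S/cm
Step 2: rho = 1 / sigma = 1 / 2.05716e-02 = 48.61 ohm*cm

48.61


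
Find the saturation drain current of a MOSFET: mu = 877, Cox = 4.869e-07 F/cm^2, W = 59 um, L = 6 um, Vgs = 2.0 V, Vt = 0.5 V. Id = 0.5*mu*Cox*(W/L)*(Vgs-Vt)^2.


Step 1: Overdrive voltage Vov = Vgs - Vt = 2.0 - 0.5 = 1.5 V
Step 2: W/L = 59/6 = 9.83333
Step 3: Id = 0.5 * 877 * 4.869e-07 * 9.83333 * 1.5^2
Step 4: Id = 4.72e-03 A

4.72e-03


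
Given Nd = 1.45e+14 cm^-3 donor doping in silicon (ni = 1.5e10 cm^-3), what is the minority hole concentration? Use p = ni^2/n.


Step 1: Since Nd >> ni, n ≈ Nd = 1.45e+14 cm^-3
Step 2: p = ni^2 / n = (1.5e10)^2 / 1.45e+14
Step 3: p = 2.25e20 / 1.45e+14 = 1.55e+06 cm^-3

1.55e+06


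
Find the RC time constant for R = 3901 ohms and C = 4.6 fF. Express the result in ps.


Step 1: tau = R * C
Step 2: tau = 3901 * 4.6 fF = 3901 * 4.6e-15 F
Step 3: tau = 1.79446e-11 s = 17.9446 ps

17.9446


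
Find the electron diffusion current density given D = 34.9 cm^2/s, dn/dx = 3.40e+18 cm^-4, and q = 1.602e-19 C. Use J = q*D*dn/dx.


Step 1: J = q * D * (dn/dx)
Step 2: J = 1.602e-19 * 34.9 * 3.40e+18
Step 3: J = 1.90e+01 A/cm^2

1.90e+01


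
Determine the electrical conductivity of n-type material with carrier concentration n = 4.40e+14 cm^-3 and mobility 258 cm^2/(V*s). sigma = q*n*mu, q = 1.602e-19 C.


Step 1: sigma = q * n * mu
Step 2: sigma = 1.602e-19 * 4.40e+14 * 258
Step 3: sigma = 1.819e-02 S/cm

1.819e-02


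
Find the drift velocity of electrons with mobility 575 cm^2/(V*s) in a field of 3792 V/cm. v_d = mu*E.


Step 1: v_d = mu * E
Step 2: v_d = 575 * 3792 = 2180400
Step 3: v_d = 2.18e+06 cm/s

2.18e+06


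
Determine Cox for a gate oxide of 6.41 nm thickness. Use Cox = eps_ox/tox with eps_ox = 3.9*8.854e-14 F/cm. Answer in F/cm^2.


Step 1: eps_ox = 3.9 * 8.854e-14 = 3.45306e-13 F/cm
Step 2: tox in cm = 6.41 nm * 1e-7 = 6.4100e-07 cm
Step 3: Cox = 3.45306e-13 / 6.4100e-07 = 5.39e-07 F/cm^2

5.39e-07


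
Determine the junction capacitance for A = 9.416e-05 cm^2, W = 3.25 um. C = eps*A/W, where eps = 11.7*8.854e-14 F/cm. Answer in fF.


Step 1: eps_Si = 11.7 * 8.854e-14 = 1.035918e-12 F/cm
Step 2: W in cm = 3.25 * 1e-4 = 3.25e-04 cm
Step 3: C = 1.035918e-12 * 9.416e-05 / 3.25e-04 = 3.001294e-13 F
Step 4: C = 300.13 fF

300.13


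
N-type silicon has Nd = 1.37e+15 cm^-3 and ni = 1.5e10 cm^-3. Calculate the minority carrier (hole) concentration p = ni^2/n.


Step 1: Since Nd >> ni, n ≈ Nd = 1.37e+15 cm^-3
Step 2: p = ni^2 / n = (1.5e10)^2 / 1.37e+15
Step 3: p = 2.25e20 / 1.37e+15 = 1.64e+05 cm^-3

1.64e+05


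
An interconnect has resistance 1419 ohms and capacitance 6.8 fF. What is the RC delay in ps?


Step 1: tau = R * C
Step 2: tau = 1419 * 6.8 fF = 1419 * 6.8e-15 F
Step 3: tau = 9.6492e-12 s = 9.6492 ps

9.6492


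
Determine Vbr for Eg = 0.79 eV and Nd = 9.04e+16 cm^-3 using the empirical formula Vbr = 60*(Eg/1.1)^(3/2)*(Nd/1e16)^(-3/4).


Step 1: Eg/1.1 = 0.79/1.1 = 0.718182
Step 2: (Eg/1.1)^1.5 = 0.718182^1.5 = 0.608628
Step 3: (Nd/1e16)^(-0.75) = (9.04)^(-0.75) = 0.191811
Step 4: Vbr = 60 * 0.608628 * 0.191811 = 7.0 V

7.0


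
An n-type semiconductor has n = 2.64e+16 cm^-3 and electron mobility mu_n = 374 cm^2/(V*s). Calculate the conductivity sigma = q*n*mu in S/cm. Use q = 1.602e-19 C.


Step 1: sigma = q * n * mu
Step 2: sigma = 1.602e-19 * 2.64e+16 * 374
Step 3: sigma = 1.582e+00 S/cm

1.582e+00


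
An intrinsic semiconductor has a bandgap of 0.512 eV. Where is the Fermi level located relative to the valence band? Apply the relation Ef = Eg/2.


Step 1: For an intrinsic semiconductor, the Fermi level sits at midgap.
Step 2: Ef = Eg / 2 = 0.512 / 2 = 0.256 eV

0.256


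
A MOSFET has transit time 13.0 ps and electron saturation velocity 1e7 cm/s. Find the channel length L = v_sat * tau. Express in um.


Step 1: tau in seconds = 13.0 ps * 1e-12 = 1.3000e-11 s
Step 2: L = v_sat * tau = 1e7 * 1.3000e-11 = 1.3000e-04 cm
Step 3: L in um = 1.3000e-04 * 1e4 = 1.3 um

1.3


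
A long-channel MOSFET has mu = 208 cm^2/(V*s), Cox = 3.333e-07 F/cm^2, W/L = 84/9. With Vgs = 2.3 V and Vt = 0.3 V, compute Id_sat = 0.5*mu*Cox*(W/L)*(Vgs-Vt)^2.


Step 1: Overdrive voltage Vov = Vgs - Vt = 2.3 - 0.3 = 2.0 V
Step 2: W/L = 84/9 = 9.33333
Step 3: Id = 0.5 * 208 * 3.333e-07 * 9.33333 * 2.0^2
Step 4: Id = 1.29e-03 A

1.29e-03


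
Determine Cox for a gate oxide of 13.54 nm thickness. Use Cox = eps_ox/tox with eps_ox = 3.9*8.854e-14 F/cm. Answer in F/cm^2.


Step 1: eps_ox = 3.9 * 8.854e-14 = 3.45306e-13 F/cm
Step 2: tox in cm = 13.54 nm * 1e-7 = 1.3540e-06 cm
Step 3: Cox = 3.45306e-13 / 1.3540e-06 = 2.55e-07 F/cm^2

2.55e-07


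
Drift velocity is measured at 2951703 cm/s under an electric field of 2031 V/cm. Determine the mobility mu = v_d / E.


Step 1: mu = v_d / E
Step 2: mu = 2951703 / 2031
Step 3: mu = 1453.32 cm^2/(V*s)

1453.32


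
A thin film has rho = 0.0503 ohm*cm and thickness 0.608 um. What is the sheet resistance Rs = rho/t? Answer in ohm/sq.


Step 1: Convert thickness to cm: t = 0.608 um = 6.0800e-05 cm
Step 2: Rs = rho / t = 0.0503 / 6.0800e-05
Step 3: Rs = 827.3 ohm/sq

827.3


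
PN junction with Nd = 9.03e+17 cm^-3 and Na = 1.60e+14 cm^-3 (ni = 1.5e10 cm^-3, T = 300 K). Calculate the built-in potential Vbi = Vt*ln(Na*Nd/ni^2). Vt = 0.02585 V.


Step 1: Compute Na*Nd/ni^2 = 1.60e+14 * 9.03e+17 / (1.5e10)^2 = 6.4213e+11
Step 2: ln(6.4213e+11) = 27.1881
Step 3: Vbi = 0.02585 * 27.1881 = 0.703 V

0.703
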